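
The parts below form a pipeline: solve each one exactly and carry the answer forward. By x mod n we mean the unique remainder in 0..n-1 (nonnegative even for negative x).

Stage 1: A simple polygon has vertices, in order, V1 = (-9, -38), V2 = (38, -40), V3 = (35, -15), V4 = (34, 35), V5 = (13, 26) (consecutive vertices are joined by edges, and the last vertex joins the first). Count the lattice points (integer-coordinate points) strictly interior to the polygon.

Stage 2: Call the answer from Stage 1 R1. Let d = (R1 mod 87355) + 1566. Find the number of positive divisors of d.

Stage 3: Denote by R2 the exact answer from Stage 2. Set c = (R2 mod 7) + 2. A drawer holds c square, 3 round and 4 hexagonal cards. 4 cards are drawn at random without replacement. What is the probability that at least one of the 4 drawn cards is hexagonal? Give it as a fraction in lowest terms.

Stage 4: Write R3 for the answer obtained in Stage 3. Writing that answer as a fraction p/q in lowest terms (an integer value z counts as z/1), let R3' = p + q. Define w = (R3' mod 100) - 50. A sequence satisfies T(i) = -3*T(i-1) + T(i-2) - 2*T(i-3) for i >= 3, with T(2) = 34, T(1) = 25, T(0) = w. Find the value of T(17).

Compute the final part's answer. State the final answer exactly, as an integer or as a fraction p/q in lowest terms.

-944366170

Stage 1: cross terms: (-9*-40 - 38*-38)=1804, (38*-15 - 35*-40)=830, (35*35 - 34*-15)=1735, (34*26 - 13*35)=429, (13*-38 - -9*26)=-260; twice the area = |4538| = 4538; area = 2269; boundary points = 1 + 1 + 1 + 3 + 2 = 8; strictly interior points = area - boundary/2 + 1 = 2266; answer 2266
Stage 2: R1 = 2266; d = 3832; 3832 = 2^3 * 479; number of divisors = (3+1) * (1+1) = 8; answer 8
Stage 3: R2 = 8; c = 3; total draws C(10,4) = 210; complement C(6,4) = 15; favorable 210 - 15 = 195; P = 13/14; answer 13/14
Stage 4: R3 = 13/14; threaded value p + q = 27; w = -23; T(3) = -3*(34) + 1*(25) - 2*(-23) = -31; iterating: T(3)=-31, T(4)=77, T(5)=-330, T(6)=1129, T(7)=-3871, T(8)=13402, T(9)=-46335, T(10)=160149, T(11)=-553586, T(12)=1913577, T(13)=-6614615, T(14)=22864594, T(15)=-79035551, T(16)=273200477, T(17)=-944366170; answer -944366170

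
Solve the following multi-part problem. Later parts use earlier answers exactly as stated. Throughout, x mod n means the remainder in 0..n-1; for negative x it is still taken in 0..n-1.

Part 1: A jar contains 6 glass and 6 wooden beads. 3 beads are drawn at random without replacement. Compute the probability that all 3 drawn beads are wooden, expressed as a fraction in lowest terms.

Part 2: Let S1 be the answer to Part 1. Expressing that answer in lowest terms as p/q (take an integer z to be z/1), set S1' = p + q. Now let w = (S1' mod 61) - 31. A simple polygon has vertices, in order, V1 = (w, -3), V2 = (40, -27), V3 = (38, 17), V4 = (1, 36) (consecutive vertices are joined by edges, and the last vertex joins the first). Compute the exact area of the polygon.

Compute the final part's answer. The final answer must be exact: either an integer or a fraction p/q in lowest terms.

Part 1: total draws C(12,3) = 220; favorable C(6,3) = 20; P = 1/11; answer 1/11
Part 2: S1 = 1/11; threaded value p + q = 12; w = -19; cross terms: (-19*-27 - 40*-3)=633, (40*17 - 38*-27)=1706, (38*36 - 1*17)=1351, (1*-3 - -19*36)=681; twice the area = |4371| = 4371; area = 4371/2; answer 4371/2

4371/2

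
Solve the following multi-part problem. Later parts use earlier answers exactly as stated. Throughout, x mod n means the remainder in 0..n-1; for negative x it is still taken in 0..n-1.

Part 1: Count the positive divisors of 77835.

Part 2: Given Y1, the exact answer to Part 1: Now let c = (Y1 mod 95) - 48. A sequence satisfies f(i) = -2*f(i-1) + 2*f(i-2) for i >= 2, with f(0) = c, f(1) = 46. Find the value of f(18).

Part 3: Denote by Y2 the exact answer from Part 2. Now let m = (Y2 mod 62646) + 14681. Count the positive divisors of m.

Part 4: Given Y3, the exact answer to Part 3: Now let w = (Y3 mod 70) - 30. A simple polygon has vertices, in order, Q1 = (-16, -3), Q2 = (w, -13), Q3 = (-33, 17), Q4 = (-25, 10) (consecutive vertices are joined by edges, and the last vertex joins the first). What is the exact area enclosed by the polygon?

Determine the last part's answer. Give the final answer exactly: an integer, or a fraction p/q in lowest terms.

Part 1: 77835 = 3 * 5 * 5189; number of divisors = (1+1) * (1+1) * (1+1) = 8; answer 8
Part 2: Y1 = 8; c = -40; f(2) = -2*(46) + 2*(-40) = -172; iterating: f(2)=-172, f(3)=436, f(4)=-1216, f(5)=3304, f(6)=-9040, f(7)=24688, f(8)=-67456, f(9)=184288, f(10)=-503488, f(11)=1375552, f(12)=-3758080, f(13)=10267264, f(14)=-28050688, f(15)=76635904, f(16)=-209373184, f(17)=572018176, f(18)=-1562782720; answer -1562782720
Part 3: Y2 = -1562782720; m = 61723; 61723 is prime, so its only divisors are 1 and 61723; count = 2; answer 2
Part 4: Y3 = 2; w = -28; cross terms: (-16*-13 - -28*-3)=124, (-28*17 - -33*-13)=-905, (-33*10 - -25*17)=95, (-25*-3 - -16*10)=235; twice the area = |-451| = 451; area = 451/2; answer 451/2

451/2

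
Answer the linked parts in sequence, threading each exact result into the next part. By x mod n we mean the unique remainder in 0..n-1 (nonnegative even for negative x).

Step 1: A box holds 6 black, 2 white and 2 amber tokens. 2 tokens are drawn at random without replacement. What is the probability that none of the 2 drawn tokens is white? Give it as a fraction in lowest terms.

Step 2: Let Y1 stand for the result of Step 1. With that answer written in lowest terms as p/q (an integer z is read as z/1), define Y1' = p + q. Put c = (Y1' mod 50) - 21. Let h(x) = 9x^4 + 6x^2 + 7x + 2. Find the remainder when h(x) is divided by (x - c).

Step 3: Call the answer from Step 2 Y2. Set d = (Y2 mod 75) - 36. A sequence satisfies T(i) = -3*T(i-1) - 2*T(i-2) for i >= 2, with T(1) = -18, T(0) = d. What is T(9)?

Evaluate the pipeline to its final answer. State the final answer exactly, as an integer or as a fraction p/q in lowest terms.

Step 1: total draws C(10,2) = 45; favorable C(8,2) = 28; P = 28/45; answer 28/45
Step 2: Y1 = 28/45; threaded value p + q = 73; c = 2; remainder = value at the root: 9*(2)^4 + 6*(2)^2 + 7*(2)^1 + 2 = (144) + (24) + (14) + (2) = 184; answer 184
Step 3: Y2 = 184; d = -2; T(2) = -3*(-18) - 2*(-2) = 58; iterating: T(2)=58, T(3)=-138, T(4)=298, T(5)=-618, T(6)=1258, T(7)=-2538, T(8)=5098, T(9)=-10218; answer -10218

-10218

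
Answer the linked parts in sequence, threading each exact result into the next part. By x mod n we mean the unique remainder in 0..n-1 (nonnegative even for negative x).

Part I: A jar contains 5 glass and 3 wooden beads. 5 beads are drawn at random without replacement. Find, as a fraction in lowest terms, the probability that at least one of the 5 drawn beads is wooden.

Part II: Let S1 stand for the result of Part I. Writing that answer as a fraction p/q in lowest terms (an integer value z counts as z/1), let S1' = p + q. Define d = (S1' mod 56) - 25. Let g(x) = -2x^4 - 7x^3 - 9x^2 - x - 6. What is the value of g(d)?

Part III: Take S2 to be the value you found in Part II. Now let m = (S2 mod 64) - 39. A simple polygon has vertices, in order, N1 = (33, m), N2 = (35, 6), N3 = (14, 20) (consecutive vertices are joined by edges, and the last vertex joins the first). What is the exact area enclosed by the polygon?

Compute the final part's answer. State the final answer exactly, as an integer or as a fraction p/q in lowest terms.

Part I: total draws C(8,5) = 56; complement C(5,5) = 1; favorable 56 - 1 = 55; P = 55/56; answer 55/56
Part II: S1 = 55/56; threaded value p + q = 111; d = 30; -2*(30)^4 - 7*(30)^3 - 9*(30)^2 - 1*(30)^1 - 6 = (-1620000) + (-189000) + (-8100) + (-30) + (-6) = -1817136; answer -1817136
Part III: S2 = -1817136; m = -23; cross terms: (33*6 - 35*-23)=1003, (35*20 - 14*6)=616, (14*-23 - 33*20)=-982; twice the area = |637| = 637; area = 637/2; answer 637/2

637/2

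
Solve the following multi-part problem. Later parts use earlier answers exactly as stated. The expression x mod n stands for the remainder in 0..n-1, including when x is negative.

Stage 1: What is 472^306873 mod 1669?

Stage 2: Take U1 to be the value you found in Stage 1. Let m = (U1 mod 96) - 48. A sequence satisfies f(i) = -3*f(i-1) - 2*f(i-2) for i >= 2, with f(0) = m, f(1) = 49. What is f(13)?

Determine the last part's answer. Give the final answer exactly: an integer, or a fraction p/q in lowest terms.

Stage 1: squarings mod 1669: 472^1=472, 472^2=807, 472^4=339, 472^8=1429, 472^16=854, 472^32=1632, 472^64=1369, 472^128=1543, 472^256=855, 472^512=3, 472^1024=9, 472^2048=81, 472^4096=1554, 472^8192=1542, 472^16384=1108, 472^32768=949, 472^65536=1010, 472^131072=341, 472^262144=1120; 472^306873 = 472^1 * 472^8 * 472^16 * 472^32 * 472^128 * 472^512 * 472^1024 * 472^2048 * 472^8192 * 472^32768 * 472^262144 = 1021 (mod 1669); answer 1021
Stage 2: U1 = 1021; m = 13; f(2) = -3*(49) - 2*(13) = -173; iterating: f(2)=-173, f(3)=421, f(4)=-917, f(5)=1909, f(6)=-3893, f(7)=7861, f(8)=-15797, f(9)=31669, f(10)=-63413, f(11)=126901, f(12)=-253877, f(13)=507829; answer 507829

507829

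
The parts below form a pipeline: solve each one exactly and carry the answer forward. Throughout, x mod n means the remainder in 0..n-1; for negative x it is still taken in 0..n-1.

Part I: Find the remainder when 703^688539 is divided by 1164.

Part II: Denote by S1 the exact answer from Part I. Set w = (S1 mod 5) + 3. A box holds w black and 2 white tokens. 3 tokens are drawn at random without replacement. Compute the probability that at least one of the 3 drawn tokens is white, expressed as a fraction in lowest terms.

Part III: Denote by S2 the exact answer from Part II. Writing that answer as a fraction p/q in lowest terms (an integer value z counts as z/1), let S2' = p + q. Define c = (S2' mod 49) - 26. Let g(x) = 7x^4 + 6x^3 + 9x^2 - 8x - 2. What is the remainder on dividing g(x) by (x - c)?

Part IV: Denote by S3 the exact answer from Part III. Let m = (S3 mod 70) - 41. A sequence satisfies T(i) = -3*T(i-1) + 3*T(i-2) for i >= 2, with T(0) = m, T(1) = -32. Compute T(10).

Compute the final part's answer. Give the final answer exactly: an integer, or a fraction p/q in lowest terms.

Part I: squarings mod 1164: 703^1=703, 703^2=673, 703^4=133, 703^8=229, 703^16=61, 703^32=229, 703^64=61, 703^128=229, 703^256=61, 703^512=229, 703^1024=61, 703^2048=229, 703^4096=61, 703^8192=229, 703^16384=61, 703^32768=229, 703^65536=61, 703^131072=229, 703^262144=61, 703^524288=229; 703^688539 = 703^1 * 703^2 * 703^8 * 703^16 * 703^128 * 703^256 * 703^32768 * 703^131072 * 703^524288 = 535 (mod 1164); answer 535
Part II: S1 = 535; w = 3; total draws C(5,3) = 10; complement C(3,3) = 1; favorable 10 - 1 = 9; P = 9/10; answer 9/10
Part III: S2 = 9/10; threaded value p + q = 19; c = -7; remainder = value at the root: 7*(-7)^4 + 6*(-7)^3 + 9*(-7)^2 - 8*(-7)^1 - 2 = (16807) + (-2058) + (441) + (56) + (-2) = 15244; answer 15244
Part IV: S3 = 15244; m = 13; T(2) = -3*(-32) + 3*(13) = 135; iterating: T(2)=135, T(3)=-501, T(4)=1908, T(5)=-7227, T(6)=27405, T(7)=-103896, T(8)=393903, T(9)=-1493397, T(10)=5661900; answer 5661900

5661900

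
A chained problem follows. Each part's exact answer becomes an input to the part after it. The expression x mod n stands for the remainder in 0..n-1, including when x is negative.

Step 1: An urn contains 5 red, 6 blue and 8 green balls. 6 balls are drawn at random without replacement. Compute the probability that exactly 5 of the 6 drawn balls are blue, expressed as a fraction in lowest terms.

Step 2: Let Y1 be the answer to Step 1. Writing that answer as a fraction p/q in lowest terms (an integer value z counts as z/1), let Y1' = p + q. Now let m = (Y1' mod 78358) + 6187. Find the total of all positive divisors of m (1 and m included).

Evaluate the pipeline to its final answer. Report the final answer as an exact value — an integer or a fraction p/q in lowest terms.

21456

Step 1: total draws C(19,6) = 27132; favorable C(6,5)*C(13,1) = 78; P = 13/4522; answer 13/4522
Step 2: Y1 = 13/4522; threaded value p + q = 4535; m = 10722; 10722 = 2 * 3 * 1787; sigma = (1 + 2) * (1 + 3) * (1 + 1787) = 3 * 4 * 1788 = 21456; answer 21456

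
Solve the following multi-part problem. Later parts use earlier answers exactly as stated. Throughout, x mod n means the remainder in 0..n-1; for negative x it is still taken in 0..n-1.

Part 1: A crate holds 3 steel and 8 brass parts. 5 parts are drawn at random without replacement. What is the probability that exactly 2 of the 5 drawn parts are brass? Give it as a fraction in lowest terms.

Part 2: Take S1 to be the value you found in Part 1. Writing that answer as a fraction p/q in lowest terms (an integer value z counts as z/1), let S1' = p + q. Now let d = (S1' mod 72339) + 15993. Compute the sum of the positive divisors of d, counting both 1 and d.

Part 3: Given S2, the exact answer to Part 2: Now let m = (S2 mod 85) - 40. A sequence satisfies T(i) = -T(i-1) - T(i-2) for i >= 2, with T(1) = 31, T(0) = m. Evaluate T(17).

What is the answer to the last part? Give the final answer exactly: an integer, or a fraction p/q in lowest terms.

3

Part 1: total draws C(11,5) = 462; favorable C(8,2)*C(3,3) = 28; P = 2/33; answer 2/33
Part 2: S1 = 2/33; threaded value p + q = 35; d = 16028; 16028 = 2^2 * 4007; sigma = (1 + 2 + 4) * (1 + 4007) = 7 * 4008 = 28056; answer 28056
Part 3: S2 = 28056; m = -34; T(2) = -1*(31) - 1*(-34) = 3; iterating: T(2)=3, T(3)=-34, T(4)=31, T(5)=3, T(6)=-34, T(7)=31, T(8)=3, T(9)=-34, T(10)=31, T(11)=3, T(12)=-34, T(13)=31, T(14)=3, T(15)=-34, T(16)=31, T(17)=3; answer 3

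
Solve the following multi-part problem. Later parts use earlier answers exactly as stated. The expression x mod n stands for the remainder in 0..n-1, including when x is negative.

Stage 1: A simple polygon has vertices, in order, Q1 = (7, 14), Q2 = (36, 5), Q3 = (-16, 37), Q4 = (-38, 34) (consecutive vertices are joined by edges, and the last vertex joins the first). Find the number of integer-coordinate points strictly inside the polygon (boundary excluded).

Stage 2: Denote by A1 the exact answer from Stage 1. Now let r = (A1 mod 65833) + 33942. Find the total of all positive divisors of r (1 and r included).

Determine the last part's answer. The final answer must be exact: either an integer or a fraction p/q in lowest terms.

Stage 1: cross terms: (7*5 - 36*14)=-469, (36*37 - -16*5)=1412, (-16*34 - -38*37)=862, (-38*14 - 7*34)=-770; twice the area = |1035| = 1035; area = 1035/2; boundary points = 1 + 4 + 1 + 5 = 11; strictly interior points = area - boundary/2 + 1 = 513; answer 513
Stage 2: A1 = 513; r = 34455; 34455 = 3 * 5 * 2297; sigma = (1 + 3) * (1 + 5) * (1 + 2297) = 4 * 6 * 2298 = 55152; answer 55152

55152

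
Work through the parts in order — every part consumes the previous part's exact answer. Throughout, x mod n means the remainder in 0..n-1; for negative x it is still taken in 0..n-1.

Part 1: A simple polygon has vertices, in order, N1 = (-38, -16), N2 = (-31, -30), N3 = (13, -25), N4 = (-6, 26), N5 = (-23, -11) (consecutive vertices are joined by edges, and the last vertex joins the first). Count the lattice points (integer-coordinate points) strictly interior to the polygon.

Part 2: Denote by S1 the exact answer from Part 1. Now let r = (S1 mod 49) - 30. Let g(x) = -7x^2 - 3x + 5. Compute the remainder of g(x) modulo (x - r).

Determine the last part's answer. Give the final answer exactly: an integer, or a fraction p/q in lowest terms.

-155

Part 1: cross terms: (-38*-30 - -31*-16)=644, (-31*-25 - 13*-30)=1165, (13*26 - -6*-25)=188, (-6*-11 - -23*26)=664, (-23*-16 - -38*-11)=-50; twice the area = |2611| = 2611; area = 2611/2; boundary points = 7 + 1 + 1 + 1 + 5 = 15; strictly interior points = area - boundary/2 + 1 = 1299; answer 1299
Part 2: S1 = 1299; r = -5; remainder = value at the root: -7*(-5)^2 - 3*(-5)^1 + 5 = (-175) + (15) + (5) = -155; answer -155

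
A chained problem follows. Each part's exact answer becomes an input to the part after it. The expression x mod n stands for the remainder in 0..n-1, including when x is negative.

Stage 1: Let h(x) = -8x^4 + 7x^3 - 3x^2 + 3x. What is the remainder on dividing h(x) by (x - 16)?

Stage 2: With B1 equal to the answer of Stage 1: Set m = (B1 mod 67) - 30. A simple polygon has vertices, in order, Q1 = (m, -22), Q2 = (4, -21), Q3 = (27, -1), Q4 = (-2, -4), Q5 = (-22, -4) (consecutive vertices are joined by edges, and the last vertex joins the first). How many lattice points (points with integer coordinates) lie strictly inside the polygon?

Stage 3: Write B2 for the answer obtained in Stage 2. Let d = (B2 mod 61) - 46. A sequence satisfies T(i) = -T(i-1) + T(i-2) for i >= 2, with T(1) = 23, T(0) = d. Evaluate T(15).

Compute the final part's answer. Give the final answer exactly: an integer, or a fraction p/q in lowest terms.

14407

Stage 1: remainder = value at the root: -8*(16)^4 + 7*(16)^3 - 3*(16)^2 + 3*(16)^1 = (-524288) + (28672) + (-768) + (48) = -496336; answer -496336
Stage 2: B1 = -496336; m = -30; cross terms: (-30*-21 - 4*-22)=718, (4*-1 - 27*-21)=563, (27*-4 - -2*-1)=-110, (-2*-4 - -22*-4)=-80, (-22*-22 - -30*-4)=364; twice the area = |1455| = 1455; area = 1455/2; boundary points = 1 + 1 + 1 + 20 + 2 = 25; strictly interior points = area - boundary/2 + 1 = 716; answer 716
Stage 3: B2 = 716; d = -1; T(2) = -1*(23) + 1*(-1) = -24; iterating: T(2)=-24, T(3)=47, T(4)=-71, T(5)=118, T(6)=-189, T(7)=307, T(8)=-496, T(9)=803, T(10)=-1299, T(11)=2102, T(12)=-3401, T(13)=5503, T(14)=-8904, T(15)=14407; answer 14407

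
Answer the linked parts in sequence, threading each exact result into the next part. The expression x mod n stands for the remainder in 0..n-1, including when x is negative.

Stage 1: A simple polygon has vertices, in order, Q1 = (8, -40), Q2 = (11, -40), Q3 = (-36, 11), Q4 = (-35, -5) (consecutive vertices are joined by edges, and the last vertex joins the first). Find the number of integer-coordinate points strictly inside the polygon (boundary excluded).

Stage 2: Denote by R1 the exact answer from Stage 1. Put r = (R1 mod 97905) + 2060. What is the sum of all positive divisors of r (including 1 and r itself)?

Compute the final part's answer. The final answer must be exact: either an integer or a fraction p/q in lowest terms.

Stage 1: cross terms: (8*-40 - 11*-40)=120, (11*11 - -36*-40)=-1319, (-36*-5 - -35*11)=565, (-35*-40 - 8*-5)=1440; twice the area = |806| = 806; area = 403; boundary points = 3 + 1 + 1 + 1 = 6; strictly interior points = area - boundary/2 + 1 = 401; answer 401
Stage 2: R1 = 401; r = 2461; 2461 = 23 * 107; sigma = (1 + 23) * (1 + 107) = 24 * 108 = 2592; answer 2592

2592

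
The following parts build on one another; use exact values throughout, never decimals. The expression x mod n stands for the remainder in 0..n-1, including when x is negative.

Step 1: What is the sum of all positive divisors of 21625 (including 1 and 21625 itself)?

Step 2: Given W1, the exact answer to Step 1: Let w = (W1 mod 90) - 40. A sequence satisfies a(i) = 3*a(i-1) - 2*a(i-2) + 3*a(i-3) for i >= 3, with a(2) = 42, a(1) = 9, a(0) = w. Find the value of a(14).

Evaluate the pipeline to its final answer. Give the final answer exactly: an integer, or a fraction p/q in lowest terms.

Step 1: 21625 = 5^3 * 173; sigma = (1 + 5 + 25 + 125) * (1 + 173) = 156 * 174 = 27144; answer 27144
Step 2: W1 = 27144; w = 14; a(3) = 3*(42) - 2*(9) + 3*(14) = 150; iterating: a(3)=150, a(4)=393, a(5)=1005, a(6)=2679, a(7)=7206, a(8)=19275, a(9)=51450, a(10)=137418, a(11)=367179, a(12)=981051, a(13)=2621049, a(14)=7002582; answer 7002582

7002582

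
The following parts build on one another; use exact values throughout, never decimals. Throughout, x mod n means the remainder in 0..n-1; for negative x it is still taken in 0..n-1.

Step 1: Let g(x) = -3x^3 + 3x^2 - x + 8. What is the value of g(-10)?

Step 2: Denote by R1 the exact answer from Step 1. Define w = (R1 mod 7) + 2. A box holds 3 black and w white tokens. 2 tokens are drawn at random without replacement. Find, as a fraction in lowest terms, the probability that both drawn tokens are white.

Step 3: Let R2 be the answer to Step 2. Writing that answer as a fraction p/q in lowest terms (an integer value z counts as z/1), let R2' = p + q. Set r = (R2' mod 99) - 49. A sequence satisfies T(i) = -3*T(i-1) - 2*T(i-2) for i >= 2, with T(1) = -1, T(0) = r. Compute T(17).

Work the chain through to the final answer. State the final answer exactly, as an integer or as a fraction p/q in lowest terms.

-5111731

Step 1: -3*(-10)^3 + 3*(-10)^2 - 1*(-10)^1 + 8 = (3000) + (300) + (10) + (8) = 3318; answer 3318
Step 2: R1 = 3318; w = 2; total draws C(5,2) = 10; favorable C(2,2) = 1; P = 1/10; answer 1/10
Step 3: R2 = 1/10; threaded value p + q = 11; r = -38; T(2) = -3*(-1) - 2*(-38) = 79; iterating: T(2)=79, T(3)=-235, T(4)=547, T(5)=-1171, T(6)=2419, T(7)=-4915, T(8)=9907, T(9)=-19891, T(10)=39859, T(11)=-79795, T(12)=159667, T(13)=-319411, T(14)=638899, T(15)=-1277875, T(16)=2555827, T(17)=-5111731; answer -5111731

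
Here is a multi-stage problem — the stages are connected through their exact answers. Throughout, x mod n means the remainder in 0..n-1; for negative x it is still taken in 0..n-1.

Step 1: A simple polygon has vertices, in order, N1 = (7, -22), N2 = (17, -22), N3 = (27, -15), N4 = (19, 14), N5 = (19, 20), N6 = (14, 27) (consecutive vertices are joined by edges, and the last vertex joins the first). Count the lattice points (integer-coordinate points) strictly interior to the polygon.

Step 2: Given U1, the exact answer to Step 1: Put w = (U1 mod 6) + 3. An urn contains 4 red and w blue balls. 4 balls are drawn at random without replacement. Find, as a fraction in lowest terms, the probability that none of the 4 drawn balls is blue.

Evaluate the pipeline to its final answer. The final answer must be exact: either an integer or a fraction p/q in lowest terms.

Step 1: cross terms: (7*-22 - 17*-22)=220, (17*-15 - 27*-22)=339, (27*14 - 19*-15)=663, (19*20 - 19*14)=114, (19*27 - 14*20)=233, (14*-22 - 7*27)=-497; twice the area = |1072| = 1072; area = 536; boundary points = 10 + 1 + 1 + 6 + 1 + 7 = 26; strictly interior points = area - boundary/2 + 1 = 524; answer 524
Step 2: U1 = 524; w = 5; total draws C(9,4) = 126; favorable C(4,4) = 1; P = 1/126; answer 1/126

1/126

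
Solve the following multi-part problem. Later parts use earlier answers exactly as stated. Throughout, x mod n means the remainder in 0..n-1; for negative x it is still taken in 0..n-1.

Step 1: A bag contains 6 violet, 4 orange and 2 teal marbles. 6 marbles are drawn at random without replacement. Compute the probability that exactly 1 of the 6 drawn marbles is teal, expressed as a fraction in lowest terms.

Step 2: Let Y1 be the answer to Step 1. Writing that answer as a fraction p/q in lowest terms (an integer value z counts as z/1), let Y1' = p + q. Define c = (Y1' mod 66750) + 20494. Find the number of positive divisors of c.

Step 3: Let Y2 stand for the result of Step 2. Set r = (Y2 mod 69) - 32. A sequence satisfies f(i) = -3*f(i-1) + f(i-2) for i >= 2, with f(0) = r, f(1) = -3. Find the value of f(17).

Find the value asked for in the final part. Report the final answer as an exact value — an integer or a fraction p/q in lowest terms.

Step 1: total draws C(12,6) = 924; favorable C(2,1)*C(10,5) = 504; P = 6/11; answer 6/11
Step 2: Y1 = 6/11; threaded value p + q = 17; c = 20511; 20511 = 3^2 * 43 * 53; number of divisors = (2+1) * (1+1) * (1+1) = 12; answer 12
Step 3: Y2 = 12; r = -20; f(2) = -3*(-3) + 1*(-20) = -11; iterating: f(2)=-11, f(3)=30, f(4)=-101, f(5)=333, f(6)=-1100, f(7)=3633, f(8)=-11999, f(9)=39630, f(10)=-130889, f(11)=432297, f(12)=-1427780, f(13)=4715637, f(14)=-15574691, f(15)=51439710, f(16)=-169893821, f(17)=561121173; answer 561121173

561121173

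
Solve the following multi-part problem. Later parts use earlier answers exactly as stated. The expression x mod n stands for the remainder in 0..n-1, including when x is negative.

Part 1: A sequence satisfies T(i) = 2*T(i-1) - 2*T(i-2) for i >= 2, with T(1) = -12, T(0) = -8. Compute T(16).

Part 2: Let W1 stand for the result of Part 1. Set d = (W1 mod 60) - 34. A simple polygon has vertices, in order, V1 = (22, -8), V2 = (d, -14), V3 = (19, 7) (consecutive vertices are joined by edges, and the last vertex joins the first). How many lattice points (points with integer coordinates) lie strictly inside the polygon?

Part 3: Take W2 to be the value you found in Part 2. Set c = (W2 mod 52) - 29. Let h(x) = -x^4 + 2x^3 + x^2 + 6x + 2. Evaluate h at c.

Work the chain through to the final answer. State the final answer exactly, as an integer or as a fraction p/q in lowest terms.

-2958

Part 1: T(2) = 2*(-12) - 2*(-8) = -8; iterating: T(2)=-8, T(3)=8, T(4)=32, T(5)=48, T(6)=32, T(7)=-32, T(8)=-128, T(9)=-192, T(10)=-128, T(11)=128, T(12)=512, T(13)=768, T(14)=512, T(15)=-512, T(16)=-2048; answer -2048
Part 2: W1 = -2048; d = 18; cross terms: (22*-14 - 18*-8)=-164, (18*7 - 19*-14)=392, (19*-8 - 22*7)=-306; twice the area = |-78| = 78; area = 39; boundary points = 2 + 1 + 3 = 6; strictly interior points = area - boundary/2 + 1 = 37; answer 37
Part 3: W2 = 37; c = 8; -1*(8)^4 + 2*(8)^3 + 1*(8)^2 + 6*(8)^1 + 2 = (-4096) + (1024) + (64) + (48) + (2) = -2958; answer -2958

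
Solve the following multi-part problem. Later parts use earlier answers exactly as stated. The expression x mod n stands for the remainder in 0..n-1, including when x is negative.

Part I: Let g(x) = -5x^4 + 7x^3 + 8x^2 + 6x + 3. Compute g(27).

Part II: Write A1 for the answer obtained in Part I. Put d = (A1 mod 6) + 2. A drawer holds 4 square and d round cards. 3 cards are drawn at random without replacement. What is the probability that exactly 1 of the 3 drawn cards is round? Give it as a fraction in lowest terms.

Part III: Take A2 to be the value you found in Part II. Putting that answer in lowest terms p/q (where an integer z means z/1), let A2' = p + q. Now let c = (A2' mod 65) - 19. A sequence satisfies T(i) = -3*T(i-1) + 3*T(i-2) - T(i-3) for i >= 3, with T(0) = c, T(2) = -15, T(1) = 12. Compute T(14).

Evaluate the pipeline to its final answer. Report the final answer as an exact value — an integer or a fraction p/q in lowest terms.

-213845235

Part I: -5*(27)^4 + 7*(27)^3 + 8*(27)^2 + 6*(27)^1 + 3 = (-2657205) + (137781) + (5832) + (162) + (3) = -2513427; answer -2513427
Part II: A1 = -2513427; d = 5; total draws C(9,3) = 84; favorable C(5,1)*C(4,2) = 30; P = 5/14; answer 5/14
Part III: A2 = 5/14; threaded value p + q = 19; c = 0; T(3) = -3*(-15) + 3*(12) - 1*(0) = 81; iterating: T(3)=81, T(4)=-300, T(5)=1158, T(6)=-4455, T(7)=17139, T(8)=-65940, T(9)=253692, T(10)=-976035, T(11)=3755121, T(12)=-14447160, T(13)=55582878, T(14)=-213845235; answer -213845235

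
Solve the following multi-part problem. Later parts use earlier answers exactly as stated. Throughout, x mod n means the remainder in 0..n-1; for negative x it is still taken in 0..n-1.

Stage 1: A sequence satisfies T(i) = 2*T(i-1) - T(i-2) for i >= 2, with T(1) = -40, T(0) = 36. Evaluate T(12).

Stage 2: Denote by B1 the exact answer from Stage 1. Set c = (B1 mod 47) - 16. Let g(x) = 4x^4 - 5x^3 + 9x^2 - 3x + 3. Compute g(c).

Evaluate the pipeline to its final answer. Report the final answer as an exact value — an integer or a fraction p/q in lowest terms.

Stage 1: T(2) = 2*(-40) - 1*(36) = -116; iterating: T(2)=-116, T(3)=-192, T(4)=-268, T(5)=-344, T(6)=-420, T(7)=-496, T(8)=-572, T(9)=-648, T(10)=-724, T(11)=-800, T(12)=-876; answer -876
Stage 2: B1 = -876; c = 1; 4*(1)^4 - 5*(1)^3 + 9*(1)^2 - 3*(1)^1 + 3 = (4) + (-5) + (9) + (-3) + (3) = 8; answer 8

8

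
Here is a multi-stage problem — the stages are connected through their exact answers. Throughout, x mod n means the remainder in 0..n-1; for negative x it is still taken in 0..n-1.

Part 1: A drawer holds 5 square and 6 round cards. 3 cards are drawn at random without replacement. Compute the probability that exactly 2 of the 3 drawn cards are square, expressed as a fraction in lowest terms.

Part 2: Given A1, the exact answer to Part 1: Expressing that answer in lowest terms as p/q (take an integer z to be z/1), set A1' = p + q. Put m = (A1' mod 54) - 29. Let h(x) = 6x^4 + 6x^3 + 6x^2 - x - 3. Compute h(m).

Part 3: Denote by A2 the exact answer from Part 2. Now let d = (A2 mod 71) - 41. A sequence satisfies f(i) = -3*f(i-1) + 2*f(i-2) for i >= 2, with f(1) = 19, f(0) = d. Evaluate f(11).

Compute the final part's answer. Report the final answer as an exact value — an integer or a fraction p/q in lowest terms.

9053435

Part 1: total draws C(11,3) = 165; favorable C(5,2)*C(6,1) = 60; P = 4/11; answer 4/11
Part 2: A1 = 4/11; threaded value p + q = 15; m = -14; 6*(-14)^4 + 6*(-14)^3 + 6*(-14)^2 - 1*(-14)^1 - 3 = (230496) + (-16464) + (1176) + (14) + (-3) = 215219; answer 215219
Part 3: A2 = 215219; d = -23; f(2) = -3*(19) + 2*(-23) = -103; iterating: f(2)=-103, f(3)=347, f(4)=-1247, f(5)=4435, f(6)=-15799, f(7)=56267, f(8)=-200399, f(9)=713731, f(10)=-2541991, f(11)=9053435; answer 9053435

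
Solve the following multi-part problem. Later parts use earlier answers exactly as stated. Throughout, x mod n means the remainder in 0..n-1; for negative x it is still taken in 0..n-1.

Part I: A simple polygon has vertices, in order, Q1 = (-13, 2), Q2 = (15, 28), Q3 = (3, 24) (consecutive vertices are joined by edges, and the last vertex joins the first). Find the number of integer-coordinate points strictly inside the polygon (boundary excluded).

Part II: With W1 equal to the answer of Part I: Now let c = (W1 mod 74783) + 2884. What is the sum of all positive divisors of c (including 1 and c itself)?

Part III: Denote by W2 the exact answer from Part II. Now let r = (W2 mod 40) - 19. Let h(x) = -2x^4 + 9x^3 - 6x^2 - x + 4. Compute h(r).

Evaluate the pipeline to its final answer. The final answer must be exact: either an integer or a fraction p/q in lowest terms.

Part I: cross terms: (-13*28 - 15*2)=-394, (15*24 - 3*28)=276, (3*2 - -13*24)=318; twice the area = |200| = 200; area = 100; boundary points = 2 + 4 + 2 = 8; strictly interior points = area - boundary/2 + 1 = 97; answer 97
Part II: W1 = 97; c = 2981; 2981 = 11 * 271; sigma = (1 + 11) * (1 + 271) = 12 * 272 = 3264; answer 3264
Part III: W2 = 3264; r = 5; -2*(5)^4 + 9*(5)^3 - 6*(5)^2 - 1*(5)^1 + 4 = (-1250) + (1125) + (-150) + (-5) + (4) = -276; answer -276

-276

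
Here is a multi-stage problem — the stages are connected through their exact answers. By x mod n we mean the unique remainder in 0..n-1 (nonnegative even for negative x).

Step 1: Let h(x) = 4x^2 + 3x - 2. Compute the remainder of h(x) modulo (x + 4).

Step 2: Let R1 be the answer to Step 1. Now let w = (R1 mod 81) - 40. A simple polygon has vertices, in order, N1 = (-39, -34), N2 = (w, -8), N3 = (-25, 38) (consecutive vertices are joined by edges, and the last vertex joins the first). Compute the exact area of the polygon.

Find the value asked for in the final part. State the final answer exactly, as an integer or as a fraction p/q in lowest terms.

Step 1: remainder = value at the root: 4*(-4)^2 + 3*(-4)^1 - 2 = (64) + (-12) + (-2) = 50; answer 50
Step 2: R1 = 50; w = 10; cross terms: (-39*-8 - 10*-34)=652, (10*38 - -25*-8)=180, (-25*-34 - -39*38)=2332; twice the area = |3164| = 3164; area = 1582; answer 1582

1582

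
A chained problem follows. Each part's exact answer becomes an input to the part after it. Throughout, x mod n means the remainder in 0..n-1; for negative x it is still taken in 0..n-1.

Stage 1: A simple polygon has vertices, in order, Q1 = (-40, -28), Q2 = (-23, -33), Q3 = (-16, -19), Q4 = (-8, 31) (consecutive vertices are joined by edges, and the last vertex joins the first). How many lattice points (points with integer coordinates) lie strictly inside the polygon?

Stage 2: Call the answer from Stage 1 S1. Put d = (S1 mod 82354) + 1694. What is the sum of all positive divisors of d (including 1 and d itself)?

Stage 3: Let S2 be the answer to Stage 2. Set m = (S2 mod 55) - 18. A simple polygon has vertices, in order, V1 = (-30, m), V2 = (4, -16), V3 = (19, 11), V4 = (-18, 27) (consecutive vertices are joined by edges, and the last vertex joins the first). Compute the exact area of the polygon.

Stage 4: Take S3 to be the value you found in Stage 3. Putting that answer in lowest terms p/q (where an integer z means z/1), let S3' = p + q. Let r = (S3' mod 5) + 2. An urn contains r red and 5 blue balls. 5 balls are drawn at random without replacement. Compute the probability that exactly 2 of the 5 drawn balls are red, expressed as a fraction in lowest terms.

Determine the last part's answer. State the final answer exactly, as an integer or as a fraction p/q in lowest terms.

Stage 1: cross terms: (-40*-33 - -23*-28)=676, (-23*-19 - -16*-33)=-91, (-16*31 - -8*-19)=-648, (-8*-28 - -40*31)=1464; twice the area = |1401| = 1401; area = 1401/2; boundary points = 1 + 7 + 2 + 1 = 11; strictly interior points = area - boundary/2 + 1 = 696; answer 696
Stage 2: S1 = 696; d = 2390; 2390 = 2 * 5 * 239; sigma = (1 + 2) * (1 + 5) * (1 + 239) = 3 * 6 * 240 = 4320; answer 4320
Stage 3: S2 = 4320; m = 12; cross terms: (-30*-16 - 4*12)=432, (4*11 - 19*-16)=348, (19*27 - -18*11)=711, (-18*12 - -30*27)=594; twice the area = |2085| = 2085; area = 2085/2; answer 2085/2
Stage 4: S3 = 2085/2; threaded value p + q = 2087; r = 4; total draws C(9,5) = 126; favorable C(4,2)*C(5,3) = 60; P = 10/21; answer 10/21

10/21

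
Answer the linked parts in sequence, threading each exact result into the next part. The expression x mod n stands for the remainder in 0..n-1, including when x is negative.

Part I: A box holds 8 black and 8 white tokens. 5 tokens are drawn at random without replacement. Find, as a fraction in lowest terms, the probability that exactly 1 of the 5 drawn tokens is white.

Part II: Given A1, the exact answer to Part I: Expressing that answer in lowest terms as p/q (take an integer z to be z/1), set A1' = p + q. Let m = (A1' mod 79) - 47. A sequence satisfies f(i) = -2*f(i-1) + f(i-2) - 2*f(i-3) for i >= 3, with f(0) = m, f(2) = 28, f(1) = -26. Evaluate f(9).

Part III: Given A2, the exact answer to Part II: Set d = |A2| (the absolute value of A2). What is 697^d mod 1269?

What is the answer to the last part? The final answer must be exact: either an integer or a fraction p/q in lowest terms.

1144

Part I: total draws C(16,5) = 4368; favorable C(8,1)*C(8,4) = 560; P = 5/39; answer 5/39
Part II: A1 = 5/39; threaded value p + q = 44; m = -3; f(3) = -2*(28) + 1*(-26) - 2*(-3) = -76; iterating: f(3)=-76, f(4)=232, f(5)=-596, f(6)=1576, f(7)=-4212, f(8)=11192, f(9)=-29748; answer -29748
Part III: A2 = -29748; d = 29748; squarings mod 1269: 697^1=697, 697^2=1051, 697^4=571, 697^8=1177, 697^16=850, 697^32=439, 697^64=1102, 697^128=1240, 697^256=841, 697^512=448, 697^1024=202, 697^2048=196, 697^4096=346, 697^8192=430, 697^16384=895; 697^29748 = 697^4 * 697^16 * 697^32 * 697^1024 * 697^4096 * 697^8192 * 697^16384 = 1144 (mod 1269); answer 1144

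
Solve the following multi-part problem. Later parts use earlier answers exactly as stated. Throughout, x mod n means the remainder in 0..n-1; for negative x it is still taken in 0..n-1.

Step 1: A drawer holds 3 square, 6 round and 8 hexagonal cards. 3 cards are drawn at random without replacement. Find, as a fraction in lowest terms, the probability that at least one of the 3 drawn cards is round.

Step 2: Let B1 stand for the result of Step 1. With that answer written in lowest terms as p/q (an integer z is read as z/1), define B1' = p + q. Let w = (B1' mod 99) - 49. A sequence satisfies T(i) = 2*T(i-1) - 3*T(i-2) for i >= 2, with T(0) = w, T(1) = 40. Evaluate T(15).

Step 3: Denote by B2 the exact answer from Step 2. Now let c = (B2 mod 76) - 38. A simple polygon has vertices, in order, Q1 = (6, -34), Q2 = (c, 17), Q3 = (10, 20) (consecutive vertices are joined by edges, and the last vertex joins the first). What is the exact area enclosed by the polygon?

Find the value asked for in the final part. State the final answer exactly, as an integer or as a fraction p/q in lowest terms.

Step 1: total draws C(17,3) = 680; complement C(11,3) = 165; favorable 680 - 165 = 515; P = 103/136; answer 103/136
Step 2: B1 = 103/136; threaded value p + q = 239; w = -8; T(2) = 2*(40) - 3*(-8) = 104; iterating: T(2)=104, T(3)=88, T(4)=-136, T(5)=-536, T(6)=-664, T(7)=280, T(8)=2552, T(9)=4264, T(10)=872, T(11)=-11048, T(12)=-24712, T(13)=-16280, T(14)=41576, T(15)=131992; answer 131992
Step 3: B2 = 131992; c = 18; cross terms: (6*17 - 18*-34)=714, (18*20 - 10*17)=190, (10*-34 - 6*20)=-460; twice the area = |444| = 444; area = 222; answer 222

222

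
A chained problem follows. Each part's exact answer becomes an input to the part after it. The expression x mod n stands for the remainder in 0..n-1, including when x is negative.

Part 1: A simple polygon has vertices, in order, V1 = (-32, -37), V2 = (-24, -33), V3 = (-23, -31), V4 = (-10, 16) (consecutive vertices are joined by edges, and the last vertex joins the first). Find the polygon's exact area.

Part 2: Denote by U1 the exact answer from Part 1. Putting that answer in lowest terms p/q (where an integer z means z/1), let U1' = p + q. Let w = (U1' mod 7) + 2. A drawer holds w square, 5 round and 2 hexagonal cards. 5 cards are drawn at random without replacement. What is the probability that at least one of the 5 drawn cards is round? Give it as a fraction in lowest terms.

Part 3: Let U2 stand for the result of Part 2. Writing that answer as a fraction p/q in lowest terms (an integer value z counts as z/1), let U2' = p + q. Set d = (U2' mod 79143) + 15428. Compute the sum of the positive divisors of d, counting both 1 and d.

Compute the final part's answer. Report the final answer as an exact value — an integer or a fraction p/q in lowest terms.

Part 1: cross terms: (-32*-33 - -24*-37)=168, (-24*-31 - -23*-33)=-15, (-23*16 - -10*-31)=-678, (-10*-37 - -32*16)=882; twice the area = |357| = 357; area = 357/2; answer 357/2
Part 2: U1 = 357/2; threaded value p + q = 359; w = 4; total draws C(11,5) = 462; complement C(6,5) = 6; favorable 462 - 6 = 456; P = 76/77; answer 76/77
Part 3: U2 = 76/77; threaded value p + q = 153; d = 15581; 15581 is prime, so its only divisors are 1 and 15581; sigma = 1 + 15581 = 15582; answer 15582

15582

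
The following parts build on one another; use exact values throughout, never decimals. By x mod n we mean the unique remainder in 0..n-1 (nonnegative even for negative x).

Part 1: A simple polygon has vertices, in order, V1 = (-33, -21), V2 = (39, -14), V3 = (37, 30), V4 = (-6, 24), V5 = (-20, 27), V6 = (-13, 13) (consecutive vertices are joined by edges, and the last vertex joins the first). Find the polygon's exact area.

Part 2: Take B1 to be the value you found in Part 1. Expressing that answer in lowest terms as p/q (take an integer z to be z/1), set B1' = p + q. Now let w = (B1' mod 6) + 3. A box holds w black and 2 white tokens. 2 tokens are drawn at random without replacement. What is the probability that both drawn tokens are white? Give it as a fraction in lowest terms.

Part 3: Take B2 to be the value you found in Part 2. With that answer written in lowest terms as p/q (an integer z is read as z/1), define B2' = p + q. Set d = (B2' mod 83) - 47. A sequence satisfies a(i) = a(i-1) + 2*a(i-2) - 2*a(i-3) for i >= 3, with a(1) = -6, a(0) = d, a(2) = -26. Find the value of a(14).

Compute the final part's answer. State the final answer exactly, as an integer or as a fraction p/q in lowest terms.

Part 1: cross terms: (-33*-14 - 39*-21)=1281, (39*30 - 37*-14)=1688, (37*24 - -6*30)=1068, (-6*27 - -20*24)=318, (-20*13 - -13*27)=91, (-13*-21 - -33*13)=702; twice the area = |5148| = 5148; area = 2574; answer 2574
Part 2: B1 = 2574; threaded value p + q = 2575; w = 4; total draws C(6,2) = 15; favorable C(2,2) = 1; P = 1/15; answer 1/15
Part 3: B2 = 1/15; threaded value p + q = 16; d = -31; a(3) = 1*(-26) + 2*(-6) - 2*(-31) = 24; iterating: a(3)=24, a(4)=-16, a(5)=84, a(6)=4, a(7)=204, a(8)=44, a(9)=444, a(10)=124, a(11)=924, a(12)=284, a(13)=1884, a(14)=604; answer 604

604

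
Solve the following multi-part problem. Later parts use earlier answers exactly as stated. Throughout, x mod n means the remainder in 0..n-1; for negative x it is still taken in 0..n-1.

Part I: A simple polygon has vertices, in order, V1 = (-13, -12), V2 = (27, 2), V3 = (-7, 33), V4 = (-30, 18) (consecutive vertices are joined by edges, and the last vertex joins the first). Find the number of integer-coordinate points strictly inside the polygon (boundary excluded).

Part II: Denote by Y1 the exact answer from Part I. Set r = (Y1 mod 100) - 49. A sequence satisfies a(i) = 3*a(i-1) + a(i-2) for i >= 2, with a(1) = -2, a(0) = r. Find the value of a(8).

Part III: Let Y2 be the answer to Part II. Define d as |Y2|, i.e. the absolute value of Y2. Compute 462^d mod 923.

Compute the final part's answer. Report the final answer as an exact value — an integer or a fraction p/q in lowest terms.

Part I: cross terms: (-13*2 - 27*-12)=298, (27*33 - -7*2)=905, (-7*18 - -30*33)=864, (-30*-12 - -13*18)=594; twice the area = |2661| = 2661; area = 2661/2; boundary points = 2 + 1 + 1 + 1 = 5; strictly interior points = area - boundary/2 + 1 = 1329; answer 1329
Part II: Y1 = 1329; r = -20; a(2) = 3*(-2) + 1*(-20) = -26; iterating: a(2)=-26, a(3)=-80, a(4)=-266, a(5)=-878, a(6)=-2900, a(7)=-9578, a(8)=-31634; answer -31634
Part III: Y2 = -31634; d = 31634; squarings mod 923: 462^1=462, 462^2=231, 462^4=750, 462^8=393, 462^16=308, 462^32=718, 462^64=490, 462^128=120, 462^256=555, 462^512=666, 462^1024=516, 462^2048=432, 462^4096=178, 462^8192=302, 462^16384=750; 462^31634 = 462^2 * 462^16 * 462^128 * 462^256 * 462^512 * 462^2048 * 462^4096 * 462^8192 * 462^16384 = 348 (mod 923); answer 348

348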